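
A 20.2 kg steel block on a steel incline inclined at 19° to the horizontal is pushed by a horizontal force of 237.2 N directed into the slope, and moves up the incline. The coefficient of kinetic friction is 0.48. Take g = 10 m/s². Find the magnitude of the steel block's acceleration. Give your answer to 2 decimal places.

1.47 m/s²

The horizontal push has components F cos 19° = 237.2 × 0.9455 = 224.273 N up the incline and F sin 19° = 237.2 × 0.3256 = 77.232 N pressing into the surface.
The normal force is therefore N = mg cos 19° + F sin 19° = 190.991 + 77.232 = 268.223 N, and kinetic friction down the slope is μN = 0.48 × 268.223 = 128.747 N.
Along the incline: F cos 19° − mg sin 19° − μN = ma, so 224.273 − 65.771 − 128.747 = 20.2 a, giving a = 1.4730 m/s².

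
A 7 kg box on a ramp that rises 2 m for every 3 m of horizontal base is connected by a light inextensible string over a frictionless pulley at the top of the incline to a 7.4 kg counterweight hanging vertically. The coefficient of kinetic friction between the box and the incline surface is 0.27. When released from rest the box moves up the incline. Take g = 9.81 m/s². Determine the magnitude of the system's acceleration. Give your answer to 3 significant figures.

1.32 m/s²

For the box on the incline: the weight component along the slope is m₁g sin 33.69° = 7 × 9.81 × 0.5547 = 38.091 N and the normal force is N = m₁g cos 33.69° = 57.137 N.
Kinetic friction opposes the box's motion up the incline: f = μN = 0.27 × 57.137 = 15.427 N acting down the slope.
Newton's second law for the box (up-slope positive): T − 38.091 − 15.427 = 7 a. For the hanging counterweight (downward positive): 7.4 × 9.81 − T = 7.4 a.
Adding the two equations eliminates T: 19.076 = 14.4 a, so a = 1.3247 m/s².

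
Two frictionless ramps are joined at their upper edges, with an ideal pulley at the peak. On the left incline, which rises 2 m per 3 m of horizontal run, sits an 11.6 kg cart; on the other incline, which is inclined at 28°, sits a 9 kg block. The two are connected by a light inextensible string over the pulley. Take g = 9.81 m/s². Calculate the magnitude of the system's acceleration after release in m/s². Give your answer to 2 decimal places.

Resolve each weight along its own incline: the 11.6 kg mass has component 11.6 × 9.81 × sin 33.69° = 63.123 N down its slope, and the 9 kg mass has 9 × 9.81 × sin 28° = 41.450 N down its slope.
The 11.6 kg side's 63.123 N exceeds the other side's 41.450 N, so that mass slides down and the 9 kg mass slides up. Taking that direction as positive, Newton's second law for the whole system gives 63.123 − 41.450 = (11.6 + 9) a, so a = 21.673 / 20.6 = 1.0521 m/s².

1.05 m/s²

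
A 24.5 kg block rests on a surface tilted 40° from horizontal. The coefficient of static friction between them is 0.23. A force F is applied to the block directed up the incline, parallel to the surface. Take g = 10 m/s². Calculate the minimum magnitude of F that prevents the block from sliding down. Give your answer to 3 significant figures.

The normal force is N = mg cos 40° = 187.681 N. With F at its minimum the block is on the verge of sliding down, so static friction is at its maximum μ_s N = 0.23 × 187.681 = 43.167 N and acts up the slope.
Equilibrium along the incline: F + μ_s N = mg sin 40°, so F = 157.483 − 43.167 = 114.316 N.

114 N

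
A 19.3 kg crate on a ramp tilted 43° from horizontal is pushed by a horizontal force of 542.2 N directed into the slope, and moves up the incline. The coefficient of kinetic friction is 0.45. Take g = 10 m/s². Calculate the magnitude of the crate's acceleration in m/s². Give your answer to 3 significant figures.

1.81 m/s²

The horizontal push has components F cos 43° = 542.2 × 0.7314 = 396.565 N up the incline and F sin 43° = 542.2 × 0.6820 = 369.780 N pressing into the surface.
The normal force is therefore N = mg cos 43° + F sin 43° = 141.160 + 369.780 = 510.940 N, and kinetic friction down the slope is μN = 0.45 × 510.940 = 229.923 N.
Along the incline: F cos 43° − mg sin 43° − μN = ma, so 396.565 − 131.626 − 229.923 = 19.3 a, giving a = 1.8143 m/s².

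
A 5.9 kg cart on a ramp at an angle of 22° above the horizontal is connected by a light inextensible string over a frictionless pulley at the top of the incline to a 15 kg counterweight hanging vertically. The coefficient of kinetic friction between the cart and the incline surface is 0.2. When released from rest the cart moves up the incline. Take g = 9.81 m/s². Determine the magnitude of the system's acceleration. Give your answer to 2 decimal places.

5.49 m/s²

For the cart on the incline: the weight component along the slope is m₁g sin 22° = 5.9 × 9.81 × 0.3746 = 21.681 N and the normal force is N = m₁g cos 22° = 53.664 N.
Kinetic friction opposes the cart's motion up the incline: f = μN = 0.2 × 53.664 = 10.733 N acting down the slope.
Newton's second law for the cart (up-slope positive): T − 21.681 − 10.733 = 5.9 a. For the hanging counterweight (downward positive): 15 × 9.81 − T = 15 a.
Adding the two equations eliminates T: 114.736 = 20.9 a, so a = 5.4898 m/s².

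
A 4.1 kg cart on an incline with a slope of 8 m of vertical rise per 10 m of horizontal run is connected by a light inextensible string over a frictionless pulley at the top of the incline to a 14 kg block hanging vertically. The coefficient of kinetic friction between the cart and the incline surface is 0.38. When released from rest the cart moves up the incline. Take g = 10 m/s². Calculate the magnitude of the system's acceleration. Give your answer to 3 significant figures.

5.65 m/s²

For the cart on the incline: the weight component along the slope is m₁g sin 38.66° = 4.1 × 10 × 0.6247 = 25.613 N and the normal force is N = m₁g cos 38.66° = 32.016 N.
Kinetic friction opposes the cart's motion up the incline: f = μN = 0.38 × 32.016 = 12.166 N acting down the slope.
Newton's second law for the cart (up-slope positive): T − 25.613 − 12.166 = 4.1 a. For the hanging block (downward positive): 14 × 10 − T = 14 a.
Adding the two equations eliminates T: 102.221 = 18.1 a, so a = 5.6476 m/s².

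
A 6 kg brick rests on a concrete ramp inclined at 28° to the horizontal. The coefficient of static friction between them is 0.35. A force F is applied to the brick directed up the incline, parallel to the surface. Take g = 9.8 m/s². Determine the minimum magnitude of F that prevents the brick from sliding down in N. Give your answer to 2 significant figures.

The normal force is N = mg cos 28° = 51.917 N. With F at its minimum the brick is on the verge of sliding down, so static friction is at its maximum μ_s N = 0.35 × 51.917 = 18.171 N and acts up the slope.
Equilibrium along the incline: F + μ_s N = mg sin 28°, so F = 27.605 − 18.171 = 9.434 N.

9.4 N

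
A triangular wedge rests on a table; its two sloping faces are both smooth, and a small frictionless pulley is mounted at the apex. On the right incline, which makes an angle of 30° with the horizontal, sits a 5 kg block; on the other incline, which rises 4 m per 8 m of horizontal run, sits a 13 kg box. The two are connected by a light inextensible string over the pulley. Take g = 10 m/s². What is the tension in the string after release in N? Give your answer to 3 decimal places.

34.205 N

Resolve each weight along its own incline: the 5 kg mass has component 5 × 10 × sin 30° = 25.000 N down its slope, and the 13 kg mass has 13 × 10 × sin 26.57° = 58.138 N down its slope.
The 13 kg side's 58.138 N exceeds the other side's 25.000 N, so that mass slides down and the 5 kg mass slides up. Taking that direction as positive, Newton's second law for the whole system gives 58.138 − 25.000 = (5 + 13) a, so a = 33.138 / 18 = 1.8410 m/s².
For the 5 kg mass (up-slope positive): T − 25.000 = 5 × 1.8410, so T = 34.205 N.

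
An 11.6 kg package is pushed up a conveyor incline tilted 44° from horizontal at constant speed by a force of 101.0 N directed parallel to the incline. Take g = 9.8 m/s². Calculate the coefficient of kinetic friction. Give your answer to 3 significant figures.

0.269

At constant speed ΣF = 0 along the incline. The applied 101.0 N acts up the slope; the weight component mg sin 44° = 78.969 N and kinetic friction μN both act down the slope.
So 101.0 = 78.969 + μ × 81.775, giving μ = (101.0 − 78.969) / 81.775 = 0.2694.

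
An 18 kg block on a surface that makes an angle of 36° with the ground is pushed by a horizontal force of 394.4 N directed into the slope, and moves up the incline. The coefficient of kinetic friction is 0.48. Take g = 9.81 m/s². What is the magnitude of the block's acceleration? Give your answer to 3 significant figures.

1.97 m/s²

The horizontal push has components F cos 36° = 394.4 × 0.8090 = 319.070 N up the incline and F sin 36° = 394.4 × 0.5878 = 231.828 N pressing into the surface.
The normal force is therefore N = mg cos 36° + F sin 36° = 142.853 + 231.828 = 374.681 N, and kinetic friction down the slope is μN = 0.48 × 374.681 = 179.847 N.
Along the incline: F cos 36° − mg sin 36° − μN = ma, so 319.070 − 103.794 − 179.847 = 18 a, giving a = 1.9683 m/s².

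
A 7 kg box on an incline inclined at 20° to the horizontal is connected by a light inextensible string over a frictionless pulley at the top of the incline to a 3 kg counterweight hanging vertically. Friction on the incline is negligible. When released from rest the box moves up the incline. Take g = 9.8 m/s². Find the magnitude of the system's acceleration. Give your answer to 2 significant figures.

For the box on the incline: the weight component along the slope is m₁g sin 20° = 7 × 9.8 × 0.3420 = 23.461 N and the normal force is N = m₁g cos 20° = 64.463 N.
Newton's second law for the box (up-slope positive): T − 23.461 = 7 a. For the hanging counterweight (downward positive): 3 × 9.8 − T = 3 a.
Adding the two equations eliminates T: 5.939 = 10 a, so a = 0.5939 m/s².

0.59 m/s²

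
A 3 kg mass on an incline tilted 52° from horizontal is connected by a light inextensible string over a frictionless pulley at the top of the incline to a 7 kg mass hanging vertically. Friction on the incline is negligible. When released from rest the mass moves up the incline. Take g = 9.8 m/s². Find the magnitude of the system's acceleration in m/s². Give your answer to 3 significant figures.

4.54 m/s²

For the mass on the incline: the weight component along the slope is m₁g sin 52° = 3 × 9.8 × 0.7880 = 23.167 N and the normal force is N = m₁g cos 52° = 18.100 N.
Newton's second law for the mass (up-slope positive): T − 23.167 = 3 a. For the hanging mass (downward positive): 7 × 9.8 − T = 7 a.
Adding the two equations eliminates T: 45.433 = 10 a, so a = 4.5433 m/s².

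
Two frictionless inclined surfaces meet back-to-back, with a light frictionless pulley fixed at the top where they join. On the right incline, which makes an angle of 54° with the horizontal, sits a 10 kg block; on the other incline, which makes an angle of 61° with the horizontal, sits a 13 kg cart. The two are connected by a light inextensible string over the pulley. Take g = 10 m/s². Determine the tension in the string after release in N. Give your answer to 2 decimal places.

Resolve each weight along its own incline: the 10 kg mass has component 10 × 10 × sin 54° = 80.902 N down its slope, and the 13 kg mass has 13 × 10 × sin 61° = 113.701 N down its slope.
The 13 kg side's 113.701 N exceeds the other side's 80.902 N, so that mass slides down and the 10 kg mass slides up. Taking that direction as positive, Newton's second law for the whole system gives 113.701 − 80.902 = (10 + 13) a, so a = 32.799 / 23 = 1.4260 m/s².
For the 10 kg mass (up-slope positive): T − 80.902 = 10 × 1.4260, so T = 95.162 N.

95.16 N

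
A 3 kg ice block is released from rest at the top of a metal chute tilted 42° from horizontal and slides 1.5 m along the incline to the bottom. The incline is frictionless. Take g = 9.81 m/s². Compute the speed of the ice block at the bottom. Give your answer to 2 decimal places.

The weight component along the incline is mg sin 42° = 19.693 N and the normal force is N = mg cos 42° = 21.871 N.
With no friction, a = g sin 42° = 6.5642 m/s².
Starting from rest over a distance of 1.5 m, v² = 2aL = 2 × 6.5642 × 1.5 = 19.6926, so v = 4.4376 m/s.

4.44 m/s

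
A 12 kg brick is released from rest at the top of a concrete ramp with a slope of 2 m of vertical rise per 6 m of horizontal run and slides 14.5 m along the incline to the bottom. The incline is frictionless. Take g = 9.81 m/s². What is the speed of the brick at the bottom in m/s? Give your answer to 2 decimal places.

The weight component along the incline is mg sin 18.43° = 37.226 N and the normal force is N = mg cos 18.43° = 111.679 N.
With no friction, a = g sin 18.43° = 3.1022 m/s².
Starting from rest over a distance of 14.5 m, v² = 2aL = 2 × 3.1022 × 14.5 = 89.9638, so v = 9.4849 m/s.

9.48 m/s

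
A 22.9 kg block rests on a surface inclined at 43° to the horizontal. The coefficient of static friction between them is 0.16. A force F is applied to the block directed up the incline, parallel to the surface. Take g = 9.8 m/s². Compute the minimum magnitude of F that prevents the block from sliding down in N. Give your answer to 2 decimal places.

126.79 N

The normal force is N = mg cos 43° = 164.130 N. With F at its minimum the block is on the verge of sliding down, so static friction is at its maximum μ_s N = 0.16 × 164.130 = 26.261 N and acts up the slope.
Equilibrium along the incline: F + μ_s N = mg sin 43°, so F = 153.054 − 26.261 = 126.793 N.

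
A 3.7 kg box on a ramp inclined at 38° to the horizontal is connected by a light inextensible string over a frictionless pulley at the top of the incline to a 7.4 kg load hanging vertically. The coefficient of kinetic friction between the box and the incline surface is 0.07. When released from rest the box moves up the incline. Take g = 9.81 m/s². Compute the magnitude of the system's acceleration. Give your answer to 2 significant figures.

4.3 m/s²

For the box on the incline: the weight component along the slope is m₁g sin 38° = 3.7 × 9.81 × 0.6157 = 22.348 N and the normal force is N = m₁g cos 38° = 28.602 N.
Kinetic friction opposes the box's motion up the incline: f = μN = 0.07 × 28.602 = 2.002 N acting down the slope.
Newton's second law for the box (up-slope positive): T − 22.348 − 2.002 = 3.7 a. For the hanging load (downward positive): 7.4 × 9.81 − T = 7.4 a.
Adding the two equations eliminates T: 48.244 = 11.1 a, so a = 4.3463 m/s².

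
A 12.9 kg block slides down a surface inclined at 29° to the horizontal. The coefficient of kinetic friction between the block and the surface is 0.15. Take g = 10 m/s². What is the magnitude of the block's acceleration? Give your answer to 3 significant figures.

3.54 m/s²

Resolving the weight along the incline: the component pulling the block down the slope is mg sin 29° = 12.9 × 10 × 0.4848 = 62.539 N, and the normal force is N = mg cos 29° = 12.9 × 10 × 0.8746 = 112.823 N.
Kinetic friction acts up the slope with magnitude f = μN = 0.15 × 112.823 = 16.923 N.
Net force along the incline is 62.539 − 16.923 = 45.616 N, so a = 45.616 / 12.9 = 3.5361 m/s².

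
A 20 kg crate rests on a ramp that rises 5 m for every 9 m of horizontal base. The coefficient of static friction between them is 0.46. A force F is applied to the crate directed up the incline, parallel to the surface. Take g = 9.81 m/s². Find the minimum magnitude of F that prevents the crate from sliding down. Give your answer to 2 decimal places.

The normal force is N = mg cos 29.05° = 171.510 N. With F at its minimum the crate is on the verge of sliding down, so static friction is at its maximum μ_s N = 0.46 × 171.510 = 78.895 N and acts up the slope.
Equilibrium along the incline: F + μ_s N = mg sin 29.05°, so F = 95.283 − 78.895 = 16.388 N.

16.39 N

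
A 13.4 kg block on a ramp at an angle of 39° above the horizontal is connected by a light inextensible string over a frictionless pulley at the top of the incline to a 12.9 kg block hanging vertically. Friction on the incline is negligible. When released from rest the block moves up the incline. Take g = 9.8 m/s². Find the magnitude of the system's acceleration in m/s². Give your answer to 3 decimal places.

1.665 m/s²

For the block on the incline: the weight component along the slope is m₁g sin 39° = 13.4 × 9.8 × 0.6293 = 82.640 N and the normal force is N = m₁g cos 39° = 102.055 N.
Newton's second law for the block (up-slope positive): T − 82.640 = 13.4 a. For the hanging block (downward positive): 12.9 × 9.8 − T = 12.9 a.
Adding the two equations eliminates T: 43.780 = 26.3 a, so a = 1.6646 m/s².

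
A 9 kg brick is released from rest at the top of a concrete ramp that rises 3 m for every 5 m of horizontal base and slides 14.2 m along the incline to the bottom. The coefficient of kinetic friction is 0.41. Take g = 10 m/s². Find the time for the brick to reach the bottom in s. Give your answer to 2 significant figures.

The weight component along the incline is mg sin 30.96° = 46.305 N and the normal force is N = mg cos 30.96° = 77.174 N.
Friction up the slope is f = μN = 0.41 × 77.174 = 31.641 N, so the net downslope force is 46.305 − 31.641 = 14.664 N and a = 14.664 / 9 = 1.6293 m/s².
Starting from rest, L = ½at², so t = √(2L/a) = √(2 × 14.2 / 1.6293) = 4.1750 s.

4.2 s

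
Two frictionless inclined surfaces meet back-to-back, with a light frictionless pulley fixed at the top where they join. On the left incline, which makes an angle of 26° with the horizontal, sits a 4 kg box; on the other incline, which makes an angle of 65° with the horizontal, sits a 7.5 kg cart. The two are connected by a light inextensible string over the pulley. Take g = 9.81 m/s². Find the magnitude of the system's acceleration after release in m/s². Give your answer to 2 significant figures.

4.3 m/s²

Resolve each weight along its own incline: the 4 kg mass has component 4 × 9.81 × sin 26° = 17.202 N down its slope, and the 7.5 kg mass has 7.5 × 9.81 × sin 65° = 66.682 N down its slope.
The 7.5 kg side's 66.682 N exceeds the other side's 17.202 N, so that mass slides down and the 4 kg mass slides up. Taking that direction as positive, Newton's second law for the whole system gives 66.682 − 17.202 = (4 + 7.5) a, so a = 49.480 / 11.5 = 4.3026 m/s².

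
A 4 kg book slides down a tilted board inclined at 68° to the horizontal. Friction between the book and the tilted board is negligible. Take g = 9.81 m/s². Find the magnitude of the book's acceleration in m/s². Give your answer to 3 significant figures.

Resolving the weight along the incline: the component pulling the book down the slope is mg sin 68° = 4 × 9.81 × 0.9272 = 36.383 N, and the normal force is N = mg cos 68° = 4 × 9.81 × 0.3746 = 14.699 N.
With no friction the net force along the incline is 36.383 N, so a = g sin 68° = 36.383 / 4 = 9.0958 m/s².

9.10 m/s²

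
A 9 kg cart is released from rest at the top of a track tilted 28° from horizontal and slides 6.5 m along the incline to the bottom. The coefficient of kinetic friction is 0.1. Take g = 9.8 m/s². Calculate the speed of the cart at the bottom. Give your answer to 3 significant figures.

6.97 m/s

The weight component along the incline is mg sin 28° = 41.407 N and the normal force is N = mg cos 28° = 77.876 N.
Friction up the slope is f = μN = 0.1 × 77.876 = 7.788 N, so the net downslope force is 41.407 − 7.788 = 33.619 N and a = 33.619 / 9 = 3.7354 m/s².
Starting from rest over a distance of 6.5 m, v² = 2aL = 2 × 3.7354 × 6.5 = 48.5602, so v = 6.9685 m/s.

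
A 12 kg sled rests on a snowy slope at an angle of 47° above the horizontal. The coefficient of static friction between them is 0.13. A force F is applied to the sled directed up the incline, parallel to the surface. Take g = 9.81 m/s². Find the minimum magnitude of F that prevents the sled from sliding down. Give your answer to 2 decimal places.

75.66 N

The normal force is N = mg cos 47° = 80.285 N. With F at its minimum the sled is on the verge of sliding down, so static friction is at its maximum μ_s N = 0.13 × 80.285 = 10.437 N and acts up the slope.
Equilibrium along the incline: F + μ_s N = mg sin 47°, so F = 86.095 − 10.437 = 75.658 N.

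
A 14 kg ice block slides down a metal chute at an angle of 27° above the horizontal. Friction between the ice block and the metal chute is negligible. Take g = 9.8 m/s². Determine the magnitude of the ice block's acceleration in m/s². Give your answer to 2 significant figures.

Resolving the weight along the incline: the component pulling the ice block down the slope is mg sin 27° = 14 × 9.8 × 0.4540 = 62.289 N, and the normal force is N = mg cos 27° = 14 × 9.8 × 0.8910 = 122.245 N.
With no friction the net force along the incline is 62.289 N, so a = g sin 27° = 62.289 / 14 = 4.4492 m/s².

4.4 m/s²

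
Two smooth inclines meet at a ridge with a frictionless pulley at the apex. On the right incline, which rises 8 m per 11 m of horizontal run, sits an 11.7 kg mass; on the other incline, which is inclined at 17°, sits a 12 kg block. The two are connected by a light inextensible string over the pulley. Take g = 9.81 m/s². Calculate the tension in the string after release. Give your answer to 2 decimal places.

51.17 N

Resolve each weight along its own incline: the 11.7 kg mass has component 11.7 × 9.81 × sin 36.03° = 67.509 N down its slope, and the 12 kg mass has 12 × 9.81 × sin 17° = 34.418 N down its slope.
The 11.7 kg side's 67.509 N exceeds the other side's 34.418 N, so that mass slides down and the 12 kg mass slides up. Taking that direction as positive, Newton's second law for the whole system gives 67.509 − 34.418 = (11.7 + 12) a, so a = 33.091 / 23.7 = 1.3962 m/s².
For the 12 kg mass (up-slope positive): T − 34.418 = 12 × 1.3962, so T = 51.172 N.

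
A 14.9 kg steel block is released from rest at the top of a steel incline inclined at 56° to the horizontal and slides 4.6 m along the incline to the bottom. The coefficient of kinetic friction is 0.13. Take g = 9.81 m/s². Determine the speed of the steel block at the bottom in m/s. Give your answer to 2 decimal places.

8.26 m/s

The weight component along the incline is mg sin 56° = 121.180 N and the normal force is N = mg cos 56° = 81.737 N.
Friction up the slope is f = μN = 0.13 × 81.737 = 10.626 N, so the net downslope force is 121.180 − 10.626 = 110.554 N and a = 110.554 / 14.9 = 7.4197 m/s².
Starting from rest over a distance of 4.6 m, v² = 2aL = 2 × 7.4197 × 4.6 = 68.2612, so v = 8.2620 m/s.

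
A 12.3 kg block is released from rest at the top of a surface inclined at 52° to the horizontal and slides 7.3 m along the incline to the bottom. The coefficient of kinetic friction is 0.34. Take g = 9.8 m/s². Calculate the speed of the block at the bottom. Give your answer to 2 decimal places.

The weight component along the incline is mg sin 52° = 94.987 N and the normal force is N = mg cos 52° = 74.212 N.
Friction up the slope is f = μN = 0.34 × 74.212 = 25.232 N, so the net downslope force is 94.987 − 25.232 = 69.755 N and a = 69.755 / 12.3 = 5.6711 m/s².
Starting from rest over a distance of 7.3 m, v² = 2aL = 2 × 5.6711 × 7.3 = 82.7981, so v = 9.0993 m/s.

9.10 m/s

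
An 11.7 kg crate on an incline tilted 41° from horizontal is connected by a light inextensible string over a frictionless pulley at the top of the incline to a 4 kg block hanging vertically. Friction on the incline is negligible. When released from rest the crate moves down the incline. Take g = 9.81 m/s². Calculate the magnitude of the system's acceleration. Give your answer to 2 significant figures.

For the crate on the incline: the weight component along the slope is m₁g sin 41° = 11.7 × 9.81 × 0.6561 = 75.305 N and the normal force is N = m₁g cos 41° = 86.623 N.
Newton's second law for the crate (down-slope positive): 75.305 − T = 11.7 a. For the hanging block (upward positive): T − 4 × 9.81 = 4 a.
Adding the two equations eliminates T: 36.065 = 15.7 a, so a = 2.2971 m/s².

2.3 m/s²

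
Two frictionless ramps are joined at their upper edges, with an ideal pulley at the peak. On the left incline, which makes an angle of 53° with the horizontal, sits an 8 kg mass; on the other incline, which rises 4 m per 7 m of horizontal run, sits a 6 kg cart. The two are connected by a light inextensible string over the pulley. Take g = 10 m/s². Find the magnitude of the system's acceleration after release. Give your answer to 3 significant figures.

2.44 m/s²

Resolve each weight along its own incline: the 8 kg mass has component 8 × 10 × sin 53° = 63.891 N down its slope, and the 6 kg mass has 6 × 10 × sin 29.74° = 29.768 N down its slope.
The 8 kg side's 63.891 N exceeds the other side's 29.768 N, so that mass slides down and the 6 kg mass slides up. Taking that direction as positive, Newton's second law for the whole system gives 63.891 − 29.768 = (8 + 6) a, so a = 34.123 / 14 = 2.4374 m/s².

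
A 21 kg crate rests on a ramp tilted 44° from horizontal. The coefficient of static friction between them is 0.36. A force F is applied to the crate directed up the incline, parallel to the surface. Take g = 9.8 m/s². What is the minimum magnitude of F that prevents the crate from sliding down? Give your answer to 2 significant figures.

The normal force is N = mg cos 44° = 148.040 N. With F at its minimum the crate is on the verge of sliding down, so static friction is at its maximum μ_s N = 0.36 × 148.040 = 53.294 N and acts up the slope.
Equilibrium along the incline: F + μ_s N = mg sin 44°, so F = 142.961 − 53.294 = 89.667 N.

90 N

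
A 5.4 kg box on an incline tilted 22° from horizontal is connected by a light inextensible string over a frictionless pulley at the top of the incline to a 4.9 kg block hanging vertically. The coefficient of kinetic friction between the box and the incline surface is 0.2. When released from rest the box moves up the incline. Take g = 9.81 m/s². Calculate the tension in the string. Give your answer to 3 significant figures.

39.3 N

For the box on the incline: the weight component along the slope is m₁g sin 22° = 5.4 × 9.81 × 0.3746 = 19.844 N and the normal force is N = m₁g cos 22° = 49.117 N.
Kinetic friction opposes the box's motion up the incline: f = μN = 0.2 × 49.117 = 9.823 N acting down the slope.
Newton's second law for the box (up-slope positive): T − 19.844 − 9.823 = 5.4 a. For the hanging block (downward positive): 4.9 × 9.81 − T = 4.9 a.
Adding the two equations eliminates T: 18.402 = 10.3 a, so a = 1.7866 m/s².
Then from the hanging block's equation, T = 4.9 × (9.81 − 1.7866) = 39.315 N.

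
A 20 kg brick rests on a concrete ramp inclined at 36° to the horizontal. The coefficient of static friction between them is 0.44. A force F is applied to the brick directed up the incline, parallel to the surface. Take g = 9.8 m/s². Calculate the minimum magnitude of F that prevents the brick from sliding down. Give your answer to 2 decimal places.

45.44 N

The normal force is N = mg cos 36° = 158.567 N. With F at its minimum the brick is on the verge of sliding down, so static friction is at its maximum μ_s N = 0.44 × 158.567 = 69.769 N and acts up the slope.
Equilibrium along the incline: F + μ_s N = mg sin 36°, so F = 115.206 − 69.769 = 45.437 N.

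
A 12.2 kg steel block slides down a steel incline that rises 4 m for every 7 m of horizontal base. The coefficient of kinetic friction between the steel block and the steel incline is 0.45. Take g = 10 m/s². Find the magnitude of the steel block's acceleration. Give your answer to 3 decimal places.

Resolving the weight along the incline: the component pulling the steel block down the slope is mg sin 29.74° = 12.2 × 10 × 0.4961 = 60.524 N, and the normal force is N = mg cos 29.74° = 12.2 × 10 × 0.8682 = 105.920 N.
Kinetic friction acts up the slope with magnitude f = μN = 0.45 × 105.920 = 47.664 N.
Net force along the incline is 60.524 − 47.664 = 12.860 N, so a = 12.860 / 12.2 = 1.0541 m/s².

1.054 m/s²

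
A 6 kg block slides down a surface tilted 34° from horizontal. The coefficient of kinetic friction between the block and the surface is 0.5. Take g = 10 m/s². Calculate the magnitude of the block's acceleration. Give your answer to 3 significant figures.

Resolving the weight along the incline: the component pulling the block down the slope is mg sin 34° = 6 × 10 × 0.5592 = 33.552 N, and the normal force is N = mg cos 34° = 6 × 10 × 0.8290 = 49.740 N.
Kinetic friction acts up the slope with magnitude f = μN = 0.5 × 49.740 = 24.870 N.
Net force along the incline is 33.552 − 24.870 = 8.682 N, so a = 8.682 / 6 = 1.4470 m/s².

1.45 m/s²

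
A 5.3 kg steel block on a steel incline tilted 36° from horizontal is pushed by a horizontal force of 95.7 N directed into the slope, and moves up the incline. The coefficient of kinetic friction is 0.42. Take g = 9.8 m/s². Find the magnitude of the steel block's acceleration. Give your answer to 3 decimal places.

The horizontal push has components F cos 36° = 95.7 × 0.8090 = 77.421 N up the incline and F sin 36° = 95.7 × 0.5878 = 56.252 N pressing into the surface.
The normal force is therefore N = mg cos 36° + F sin 36° = 42.019 + 56.252 = 98.271 N, and kinetic friction down the slope is μN = 0.42 × 98.271 = 41.274 N.
Along the incline: F cos 36° − mg sin 36° − μN = ma, so 77.421 − 30.530 − 41.274 = 5.3 a, giving a = 1.0598 m/s².

1.060 m/s²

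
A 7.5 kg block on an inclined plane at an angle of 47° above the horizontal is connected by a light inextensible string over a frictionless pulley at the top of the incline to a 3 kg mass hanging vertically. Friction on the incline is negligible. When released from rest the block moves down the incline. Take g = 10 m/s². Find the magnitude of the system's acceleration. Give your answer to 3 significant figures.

For the block on the incline: the weight component along the slope is m₁g sin 47° = 7.5 × 10 × 0.7314 = 54.855 N and the normal force is N = m₁g cos 47° = 51.150 N.
Newton's second law for the block (down-slope positive): 54.855 − T = 7.5 a. For the hanging mass (upward positive): T − 3 × 10 = 3 a.
Adding the two equations eliminates T: 24.855 = 10.5 a, so a = 2.3671 m/s².

2.37 m/s²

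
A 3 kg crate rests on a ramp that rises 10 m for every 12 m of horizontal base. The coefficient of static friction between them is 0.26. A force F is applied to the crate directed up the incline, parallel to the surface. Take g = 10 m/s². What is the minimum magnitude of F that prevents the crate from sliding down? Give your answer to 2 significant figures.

The normal force is N = mg cos 39.81° = 23.047 N. With F at its minimum the crate is on the verge of sliding down, so static friction is at its maximum μ_s N = 0.26 × 23.047 = 5.992 N and acts up the slope.
Equilibrium along the incline: F + μ_s N = mg sin 39.81°, so F = 19.206 − 5.992 = 13.214 N.

13 N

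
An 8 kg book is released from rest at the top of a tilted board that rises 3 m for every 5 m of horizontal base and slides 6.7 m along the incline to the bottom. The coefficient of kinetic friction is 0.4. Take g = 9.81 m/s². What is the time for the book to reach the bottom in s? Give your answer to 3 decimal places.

The weight component along the incline is mg sin 30.96° = 40.378 N and the normal force is N = mg cos 30.96° = 67.296 N.
Friction up the slope is f = μN = 0.4 × 67.296 = 26.918 N, so the net downslope force is 40.378 − 26.918 = 13.460 N and a = 13.460 / 8 = 1.6825 m/s².
Starting from rest, L = ½at², so t = √(2L/a) = √(2 × 6.7 / 1.6825) = 2.8221 s.

2.822 s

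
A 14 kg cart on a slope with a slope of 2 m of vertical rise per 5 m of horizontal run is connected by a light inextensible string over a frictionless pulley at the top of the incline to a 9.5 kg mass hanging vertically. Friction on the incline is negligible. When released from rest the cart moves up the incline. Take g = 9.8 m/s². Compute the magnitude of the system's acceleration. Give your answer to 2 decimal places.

For the cart on the incline: the weight component along the slope is m₁g sin 21.80° = 14 × 9.8 × 0.3714 = 50.956 N and the normal force is N = m₁g cos 21.80° = 127.387 N.
Newton's second law for the cart (up-slope positive): T − 50.956 = 14 a. For the hanging mass (downward positive): 9.5 × 9.8 − T = 9.5 a.
Adding the two equations eliminates T: 42.144 = 23.5 a, so a = 1.7934 m/s².

1.79 m/s²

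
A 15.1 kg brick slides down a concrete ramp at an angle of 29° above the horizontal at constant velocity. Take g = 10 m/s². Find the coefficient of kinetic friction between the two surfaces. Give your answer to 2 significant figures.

At constant velocity the net force along the incline is zero: mg sin 29° = μ mg cos 29°.
So μ = tan 29° = 0.4848 / 0.8746 = 0.5543.

0.55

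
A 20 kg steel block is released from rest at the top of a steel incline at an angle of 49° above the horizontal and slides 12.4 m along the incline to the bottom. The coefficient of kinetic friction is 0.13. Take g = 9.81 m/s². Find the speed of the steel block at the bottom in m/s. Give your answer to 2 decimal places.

12.76 m/s

The weight component along the incline is mg sin 49° = 148.074 N and the normal force is N = mg cos 49° = 128.719 N.
Friction up the slope is f = μN = 0.13 × 128.719 = 16.733 N, so the net downslope force is 148.074 − 16.733 = 131.341 N and a = 131.341 / 20 = 6.5671 m/s².
Starting from rest over a distance of 12.4 m, v² = 2aL = 2 × 6.5671 × 12.4 = 162.8641, so v = 12.7618 m/s.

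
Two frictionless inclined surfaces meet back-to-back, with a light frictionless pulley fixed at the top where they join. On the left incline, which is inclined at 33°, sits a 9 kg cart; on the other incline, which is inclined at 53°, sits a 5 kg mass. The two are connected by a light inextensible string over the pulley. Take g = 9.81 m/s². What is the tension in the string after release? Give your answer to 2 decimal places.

42.36 N

Resolve each weight along its own incline: the 9 kg mass has component 9 × 9.81 × sin 33° = 48.086 N down its slope, and the 5 kg mass has 5 × 9.81 × sin 53° = 39.173 N down its slope.
The 9 kg side's 48.086 N exceeds the other side's 39.173 N, so that mass slides down and the 5 kg mass slides up. Taking that direction as positive, Newton's second law for the whole system gives 48.086 − 39.173 = (9 + 5) a, so a = 8.913 / 14 = 0.6366 m/s².
For the 5 kg mass (up-slope positive): T − 39.173 = 5 × 0.6366, so T = 42.356 N.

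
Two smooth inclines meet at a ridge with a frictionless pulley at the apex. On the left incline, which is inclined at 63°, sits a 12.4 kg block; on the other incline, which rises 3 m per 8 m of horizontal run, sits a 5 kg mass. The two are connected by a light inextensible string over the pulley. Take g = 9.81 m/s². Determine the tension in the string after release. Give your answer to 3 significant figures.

Resolve each weight along its own incline: the 12.4 kg mass has component 12.4 × 9.81 × sin 63° = 108.386 N down its slope, and the 5 kg mass has 5 × 9.81 × sin 20.56° = 17.223 N down its slope.
The 12.4 kg side's 108.386 N exceeds the other side's 17.223 N, so that mass slides down and the 5 kg mass slides up. Taking that direction as positive, Newton's second law for the whole system gives 108.386 − 17.223 = (12.4 + 5) a, so a = 91.163 / 17.4 = 5.2393 m/s².
For the 5 kg mass (up-slope positive): T − 17.223 = 5 × 5.2393, so T = 43.419 N.

43.4 N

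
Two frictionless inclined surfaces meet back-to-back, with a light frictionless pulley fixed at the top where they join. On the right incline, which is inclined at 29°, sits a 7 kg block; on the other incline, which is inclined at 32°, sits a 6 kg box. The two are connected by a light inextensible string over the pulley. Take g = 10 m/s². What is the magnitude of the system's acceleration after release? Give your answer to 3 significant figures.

Resolve each weight along its own incline: the 7 kg mass has component 7 × 10 × sin 29° = 33.937 N down its slope, and the 6 kg mass has 6 × 10 × sin 32° = 31.795 N down its slope.
The 7 kg side's 33.937 N exceeds the other side's 31.795 N, so that mass slides down and the 6 kg mass slides up. Taking that direction as positive, Newton's second law for the whole system gives 33.937 − 31.795 = (7 + 6) a, so a = 2.142 / 13 = 0.1648 m/s².

0.165 m/s²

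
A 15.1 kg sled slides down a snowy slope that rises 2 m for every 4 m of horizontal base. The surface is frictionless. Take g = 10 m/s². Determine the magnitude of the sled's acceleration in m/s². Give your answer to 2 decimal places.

Resolving the weight along the incline: the component pulling the sled down the slope is mg sin 26.57° = 15.1 × 10 × 0.4472 = 67.527 N, and the normal force is N = mg cos 26.57° = 15.1 × 10 × 0.8944 = 135.054 N.
With no friction the net force along the incline is 67.527 N, so a = g sin 26.57° = 67.527 / 15.1 = 4.4720 m/s².

4.47 m/s²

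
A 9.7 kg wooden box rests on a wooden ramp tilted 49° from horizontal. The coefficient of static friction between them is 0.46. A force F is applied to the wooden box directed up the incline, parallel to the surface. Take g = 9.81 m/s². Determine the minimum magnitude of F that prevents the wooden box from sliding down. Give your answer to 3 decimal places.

The normal force is N = mg cos 49° = 62.429 N. With F at its minimum the wooden box is on the verge of sliding down, so static friction is at its maximum μ_s N = 0.46 × 62.429 = 28.717 N and acts up the slope.
Equilibrium along the incline: F + μ_s N = mg sin 49°, so F = 71.816 − 28.717 = 43.099 N.

43.099 N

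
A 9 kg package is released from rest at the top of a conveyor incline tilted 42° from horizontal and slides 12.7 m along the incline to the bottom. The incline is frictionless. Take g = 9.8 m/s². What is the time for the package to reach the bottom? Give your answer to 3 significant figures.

1.97 s

The weight component along the incline is mg sin 42° = 59.017 N and the normal force is N = mg cos 42° = 65.545 N.
With no friction, a = g sin 42° = 6.5575 m/s².
Starting from rest, L = ½at², so t = √(2L/a) = √(2 × 12.7 / 6.5575) = 1.9681 s.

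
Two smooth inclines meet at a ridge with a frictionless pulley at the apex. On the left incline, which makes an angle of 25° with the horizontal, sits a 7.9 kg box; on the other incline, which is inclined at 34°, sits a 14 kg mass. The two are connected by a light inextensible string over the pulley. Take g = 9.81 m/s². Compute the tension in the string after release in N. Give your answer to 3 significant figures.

48.6 N

Resolve each weight along its own incline: the 7.9 kg mass has component 7.9 × 9.81 × sin 25° = 32.752 N down its slope, and the 14 kg mass has 14 × 9.81 × sin 34° = 76.800 N down its slope.
The 14 kg side's 76.800 N exceeds the other side's 32.752 N, so that mass slides down and the 7.9 kg mass slides up. Taking that direction as positive, Newton's second law for the whole system gives 76.800 − 32.752 = (7.9 + 14) a, so a = 44.048 / 21.9 = 2.0113 m/s².
For the 7.9 kg mass (up-slope positive): T − 32.752 = 7.9 × 2.0113, so T = 48.641 N.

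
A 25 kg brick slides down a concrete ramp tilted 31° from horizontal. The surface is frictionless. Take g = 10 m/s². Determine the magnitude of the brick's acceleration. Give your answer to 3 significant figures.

Resolving the weight along the incline: the component pulling the brick down the slope is mg sin 31° = 25 × 10 × 0.5150 = 128.750 N, and the normal force is N = mg cos 31° = 25 × 10 × 0.8572 = 214.300 N.
With no friction the net force along the incline is 128.750 N, so a = g sin 31° = 128.750 / 25 = 5.1500 m/s².

5.15 m/s²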